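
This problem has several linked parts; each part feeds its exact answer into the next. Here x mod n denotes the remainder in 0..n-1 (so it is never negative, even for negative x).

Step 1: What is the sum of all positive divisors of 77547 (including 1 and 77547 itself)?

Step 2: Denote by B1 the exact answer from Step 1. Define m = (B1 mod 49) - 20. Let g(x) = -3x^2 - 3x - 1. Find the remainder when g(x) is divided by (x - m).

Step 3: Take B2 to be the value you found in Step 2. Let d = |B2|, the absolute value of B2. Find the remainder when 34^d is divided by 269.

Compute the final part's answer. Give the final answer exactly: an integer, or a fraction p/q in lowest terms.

30

Step 1: 77547 = 3 * 25849; sigma = (1 + 3) * (1 + 25849) = 4 * 25850 = 103400; answer 103400
Step 2: B1 = 103400; m = -10; remainder = value at the root: -3*(-10)^2 - 3*(-10)^1 - 1 = (-300) + (30) + (-1) = -271; answer -271
Step 3: B2 = -271; d = 271; squarings mod 269: 34^1=34, 34^2=80, 34^4=213, 34^8=177, 34^16=125, 34^32=23, 34^64=260, 34^128=81, 34^256=105; 34^271 = 34^1 * 34^2 * 34^4 * 34^8 * 34^256 = 30 (mod 269); answer 30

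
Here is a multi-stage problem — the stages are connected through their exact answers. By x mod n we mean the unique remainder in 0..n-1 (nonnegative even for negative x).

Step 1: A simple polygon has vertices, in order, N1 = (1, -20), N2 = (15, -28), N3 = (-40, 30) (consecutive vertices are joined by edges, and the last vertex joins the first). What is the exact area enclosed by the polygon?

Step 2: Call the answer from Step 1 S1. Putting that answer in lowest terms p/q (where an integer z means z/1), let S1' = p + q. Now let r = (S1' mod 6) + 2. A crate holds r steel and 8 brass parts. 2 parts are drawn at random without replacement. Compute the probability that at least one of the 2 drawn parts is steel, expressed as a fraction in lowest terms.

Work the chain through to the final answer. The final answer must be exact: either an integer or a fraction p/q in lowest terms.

Step 1: cross terms: (1*-28 - 15*-20)=272, (15*30 - -40*-28)=-670, (-40*-20 - 1*30)=770; twice the area = |372| = 372; area = 186; answer 186
Step 2: S1 = 186; threaded value p + q = 187; r = 3; total draws C(11,2) = 55; complement C(8,2) = 28; favorable 55 - 28 = 27; P = 27/55; answer 27/55

27/55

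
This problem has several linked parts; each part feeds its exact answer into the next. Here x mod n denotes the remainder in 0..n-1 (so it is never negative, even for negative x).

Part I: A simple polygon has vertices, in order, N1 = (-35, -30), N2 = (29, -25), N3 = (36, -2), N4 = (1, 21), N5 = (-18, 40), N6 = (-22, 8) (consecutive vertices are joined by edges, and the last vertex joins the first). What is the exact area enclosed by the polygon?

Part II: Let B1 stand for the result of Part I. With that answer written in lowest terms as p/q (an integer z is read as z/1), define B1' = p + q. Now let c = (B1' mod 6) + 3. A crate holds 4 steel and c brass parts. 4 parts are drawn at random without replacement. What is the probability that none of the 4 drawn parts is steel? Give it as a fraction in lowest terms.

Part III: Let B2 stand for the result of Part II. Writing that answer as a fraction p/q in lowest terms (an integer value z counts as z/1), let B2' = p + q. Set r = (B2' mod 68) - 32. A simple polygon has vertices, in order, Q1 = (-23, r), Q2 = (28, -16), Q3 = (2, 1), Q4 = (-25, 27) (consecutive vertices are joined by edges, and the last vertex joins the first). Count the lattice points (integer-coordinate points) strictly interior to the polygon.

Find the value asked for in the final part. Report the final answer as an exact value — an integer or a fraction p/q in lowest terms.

218

Part I: cross terms: (-35*-25 - 29*-30)=1745, (29*-2 - 36*-25)=842, (36*21 - 1*-2)=758, (1*40 - -18*21)=418, (-18*8 - -22*40)=736, (-22*-30 - -35*8)=940; twice the area = |5439| = 5439; area = 5439/2; answer 5439/2
Part II: B1 = 5439/2; threaded value p + q = 5441; c = 8; total draws C(12,4) = 495; favorable C(8,4) = 70; P = 14/99; answer 14/99
Part III: B2 = 14/99; threaded value p + q = 113; r = 13; cross terms: (-23*-16 - 28*13)=4, (28*1 - 2*-16)=60, (2*27 - -25*1)=79, (-25*13 - -23*27)=296; twice the area = |439| = 439; area = 439/2; boundary points = 1 + 1 + 1 + 2 = 5; strictly interior points = area - boundary/2 + 1 = 218; answer 218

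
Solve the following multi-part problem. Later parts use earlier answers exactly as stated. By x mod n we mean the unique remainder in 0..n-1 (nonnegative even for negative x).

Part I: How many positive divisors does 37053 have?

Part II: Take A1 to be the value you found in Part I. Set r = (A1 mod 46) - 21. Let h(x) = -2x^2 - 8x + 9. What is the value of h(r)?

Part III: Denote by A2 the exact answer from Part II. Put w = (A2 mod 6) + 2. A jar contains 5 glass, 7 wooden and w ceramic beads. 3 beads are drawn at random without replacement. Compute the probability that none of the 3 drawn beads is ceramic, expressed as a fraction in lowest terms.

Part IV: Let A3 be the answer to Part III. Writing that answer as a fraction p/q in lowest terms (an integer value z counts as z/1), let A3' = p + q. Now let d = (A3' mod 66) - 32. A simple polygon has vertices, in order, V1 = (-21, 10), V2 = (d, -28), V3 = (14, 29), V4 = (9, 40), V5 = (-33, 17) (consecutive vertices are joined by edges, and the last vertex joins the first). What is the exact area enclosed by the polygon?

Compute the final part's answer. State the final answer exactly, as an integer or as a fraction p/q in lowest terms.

Part I: 37053 = 3^2 * 23 * 179; number of divisors = (2+1) * (1+1) * (1+1) = 12; answer 12
Part II: A1 = 12; r = -9; -2*(-9)^2 - 8*(-9)^1 + 9 = (-162) + (72) + (9) = -81; answer -81
Part III: A2 = -81; w = 5; total draws C(17,3) = 680; favorable C(12,3) = 220; P = 11/34; answer 11/34
Part IV: A3 = 11/34; threaded value p + q = 45; d = 13; cross terms: (-21*-28 - 13*10)=458, (13*29 - 14*-28)=769, (14*40 - 9*29)=299, (9*17 - -33*40)=1473, (-33*10 - -21*17)=27; twice the area = |3026| = 3026; area = 1513; answer 1513

1513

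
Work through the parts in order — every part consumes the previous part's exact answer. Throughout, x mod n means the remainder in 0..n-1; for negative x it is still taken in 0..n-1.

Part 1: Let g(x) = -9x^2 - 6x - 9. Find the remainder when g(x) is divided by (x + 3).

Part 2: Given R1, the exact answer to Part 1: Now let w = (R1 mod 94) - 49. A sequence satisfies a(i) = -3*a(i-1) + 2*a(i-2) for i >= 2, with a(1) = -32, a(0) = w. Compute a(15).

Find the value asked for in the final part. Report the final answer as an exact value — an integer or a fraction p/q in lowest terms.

Part 1: remainder = value at the root: -9*(-3)^2 - 6*(-3)^1 - 9 = (-81) + (18) + (-9) = -72; answer -72
Part 2: R1 = -72; w = -27; a(2) = -3*(-32) + 2*(-27) = 42; iterating: a(2)=42, a(3)=-190, a(4)=654, a(5)=-2342, a(6)=8334, a(7)=-29686, a(8)=105726, a(9)=-376550, a(10)=1341102, a(11)=-4776406, a(12)=17011422, a(13)=-60587078, a(14)=215784078, a(15)=-768526390; answer -768526390

-768526390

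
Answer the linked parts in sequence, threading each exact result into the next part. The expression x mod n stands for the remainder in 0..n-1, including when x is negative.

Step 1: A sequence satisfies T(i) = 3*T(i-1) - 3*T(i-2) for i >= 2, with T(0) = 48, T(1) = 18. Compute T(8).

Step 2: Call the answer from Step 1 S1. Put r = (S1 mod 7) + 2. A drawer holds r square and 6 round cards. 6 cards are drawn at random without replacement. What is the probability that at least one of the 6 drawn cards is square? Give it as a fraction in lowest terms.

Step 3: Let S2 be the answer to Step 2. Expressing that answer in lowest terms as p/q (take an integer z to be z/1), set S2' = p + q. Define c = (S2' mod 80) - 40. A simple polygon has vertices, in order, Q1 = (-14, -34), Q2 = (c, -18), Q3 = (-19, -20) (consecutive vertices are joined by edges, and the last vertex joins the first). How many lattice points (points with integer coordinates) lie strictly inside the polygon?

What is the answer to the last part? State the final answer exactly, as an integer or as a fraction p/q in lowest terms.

92

Step 1: T(2) = 3*(18) - 3*(48) = -90; iterating: T(2)=-90, T(3)=-324, T(4)=-702, T(5)=-1134, T(6)=-1296, T(7)=-486, T(8)=2430; answer 2430
Step 2: S1 = 2430; r = 3; total draws C(9,6) = 84; complement C(6,6) = 1; favorable 84 - 1 = 83; P = 83/84; answer 83/84
Step 3: S2 = 83/84; threaded value p + q = 167; c = -33; cross terms: (-14*-18 - -33*-34)=-870, (-33*-20 - -19*-18)=318, (-19*-34 - -14*-20)=366; twice the area = |-186| = 186; area = 93; boundary points = 1 + 2 + 1 = 4; strictly interior points = area - boundary/2 + 1 = 92; answer 92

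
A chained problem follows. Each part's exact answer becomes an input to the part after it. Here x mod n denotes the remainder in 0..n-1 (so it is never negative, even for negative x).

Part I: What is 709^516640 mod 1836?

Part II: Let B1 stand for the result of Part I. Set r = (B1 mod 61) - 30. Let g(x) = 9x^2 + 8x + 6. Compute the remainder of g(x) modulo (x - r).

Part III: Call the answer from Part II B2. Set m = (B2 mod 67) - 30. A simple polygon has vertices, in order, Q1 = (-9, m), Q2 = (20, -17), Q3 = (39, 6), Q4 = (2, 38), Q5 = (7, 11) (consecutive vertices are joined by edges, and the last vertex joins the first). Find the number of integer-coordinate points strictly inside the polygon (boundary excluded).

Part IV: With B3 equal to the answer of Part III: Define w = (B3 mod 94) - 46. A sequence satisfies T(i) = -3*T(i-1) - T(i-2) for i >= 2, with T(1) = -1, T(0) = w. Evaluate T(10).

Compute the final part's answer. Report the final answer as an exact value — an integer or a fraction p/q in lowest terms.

-8739

Part I: squarings mod 1836: 709^1=709, 709^2=1453, 709^4=1645, 709^8=1597, 709^16=205, 709^32=1633, 709^64=817, 709^128=1021, 709^256=1429, 709^512=409, 709^1024=205, 709^2048=1633, 709^4096=817, 709^8192=1021, 709^16384=1429, 709^32768=409, 709^65536=205, 709^131072=1633, 709^262144=817; 709^516640 = 709^32 * 709^512 * 709^8192 * 709^16384 * 709^32768 * 709^65536 * 709^131072 * 709^262144 = 1429 (mod 1836); answer 1429
Part II: B1 = 1429; r = -4; remainder = value at the root: 9*(-4)^2 + 8*(-4)^1 + 6 = (144) + (-32) + (6) = 118; answer 118
Part III: B2 = 118; m = 21; cross terms: (-9*-17 - 20*21)=-267, (20*6 - 39*-17)=783, (39*38 - 2*6)=1470, (2*11 - 7*38)=-244, (7*21 - -9*11)=246; twice the area = |1988| = 1988; area = 994; boundary points = 1 + 1 + 1 + 1 + 2 = 6; strictly interior points = area - boundary/2 + 1 = 992; answer 992
Part IV: B3 = 992; w = 6; T(2) = -3*(-1) - 1*(6) = -3; iterating: T(2)=-3, T(3)=10, T(4)=-27, T(5)=71, T(6)=-186, T(7)=487, T(8)=-1275, T(9)=3338, T(10)=-8739; answer -8739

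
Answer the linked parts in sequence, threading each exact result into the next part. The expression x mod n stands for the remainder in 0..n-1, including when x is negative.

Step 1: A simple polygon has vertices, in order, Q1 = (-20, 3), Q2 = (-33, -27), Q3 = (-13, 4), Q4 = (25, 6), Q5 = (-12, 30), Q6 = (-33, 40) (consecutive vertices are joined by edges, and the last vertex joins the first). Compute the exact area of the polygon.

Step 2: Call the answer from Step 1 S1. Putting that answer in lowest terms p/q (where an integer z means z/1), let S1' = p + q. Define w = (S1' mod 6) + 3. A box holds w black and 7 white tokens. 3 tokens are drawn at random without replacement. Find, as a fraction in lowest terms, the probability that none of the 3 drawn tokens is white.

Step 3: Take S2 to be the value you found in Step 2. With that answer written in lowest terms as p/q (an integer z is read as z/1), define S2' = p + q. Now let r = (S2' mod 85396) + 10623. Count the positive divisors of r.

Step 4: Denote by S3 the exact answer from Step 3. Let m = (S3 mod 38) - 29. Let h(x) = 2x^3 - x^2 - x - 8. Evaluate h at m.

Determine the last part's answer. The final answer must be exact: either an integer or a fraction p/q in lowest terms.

-4558

Step 1: cross terms: (-20*-27 - -33*3)=639, (-33*4 - -13*-27)=-483, (-13*6 - 25*4)=-178, (25*30 - -12*6)=822, (-12*40 - -33*30)=510, (-33*3 - -20*40)=701; twice the area = |2011| = 2011; area = 2011/2; answer 2011/2
Step 2: S1 = 2011/2; threaded value p + q = 2013; w = 6; total draws C(13,3) = 286; favorable C(6,3) = 20; P = 10/143; answer 10/143
Step 3: S2 = 10/143; threaded value p + q = 153; r = 10776; 10776 = 2^3 * 3 * 449; number of divisors = (3+1) * (1+1) * (1+1) = 16; answer 16
Step 4: S3 = 16; m = -13; 2*(-13)^3 - 1*(-13)^2 - 1*(-13)^1 - 8 = (-4394) + (-169) + (13) + (-8) = -4558; answer -4558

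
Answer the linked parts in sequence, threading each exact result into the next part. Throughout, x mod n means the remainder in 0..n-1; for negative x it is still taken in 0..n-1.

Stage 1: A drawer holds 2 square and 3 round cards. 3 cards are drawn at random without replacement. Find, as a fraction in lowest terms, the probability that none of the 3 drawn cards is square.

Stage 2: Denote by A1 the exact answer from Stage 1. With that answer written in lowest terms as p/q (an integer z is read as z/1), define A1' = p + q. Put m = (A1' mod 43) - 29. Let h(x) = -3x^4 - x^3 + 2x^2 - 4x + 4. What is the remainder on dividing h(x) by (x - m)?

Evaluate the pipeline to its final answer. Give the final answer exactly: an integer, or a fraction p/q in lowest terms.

Stage 1: total draws C(5,3) = 10; favorable C(3,3) = 1; P = 1/10; answer 1/10
Stage 2: A1 = 1/10; threaded value p + q = 11; m = -18; remainder = value at the root: -3*(-18)^4 - 1*(-18)^3 + 2*(-18)^2 - 4*(-18)^1 + 4 = (-314928) + (5832) + (648) + (72) + (4) = -308372; answer -308372

-308372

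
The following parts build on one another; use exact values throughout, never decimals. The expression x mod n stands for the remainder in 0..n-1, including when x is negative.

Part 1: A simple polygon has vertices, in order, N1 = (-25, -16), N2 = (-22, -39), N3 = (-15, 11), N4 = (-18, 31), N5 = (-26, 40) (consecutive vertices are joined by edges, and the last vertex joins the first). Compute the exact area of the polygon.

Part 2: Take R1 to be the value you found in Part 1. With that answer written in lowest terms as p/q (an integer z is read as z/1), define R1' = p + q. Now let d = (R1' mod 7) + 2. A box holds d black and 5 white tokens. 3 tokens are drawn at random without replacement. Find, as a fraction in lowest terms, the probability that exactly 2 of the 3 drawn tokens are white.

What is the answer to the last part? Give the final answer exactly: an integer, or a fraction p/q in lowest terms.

4/11

Part 1: cross terms: (-25*-39 - -22*-16)=623, (-22*11 - -15*-39)=-827, (-15*31 - -18*11)=-267, (-18*40 - -26*31)=86, (-26*-16 - -25*40)=1416; twice the area = |1031| = 1031; area = 1031/2; answer 1031/2
Part 2: R1 = 1031/2; threaded value p + q = 1033; d = 6; total draws C(11,3) = 165; favorable C(5,2)*C(6,1) = 60; P = 4/11; answer 4/11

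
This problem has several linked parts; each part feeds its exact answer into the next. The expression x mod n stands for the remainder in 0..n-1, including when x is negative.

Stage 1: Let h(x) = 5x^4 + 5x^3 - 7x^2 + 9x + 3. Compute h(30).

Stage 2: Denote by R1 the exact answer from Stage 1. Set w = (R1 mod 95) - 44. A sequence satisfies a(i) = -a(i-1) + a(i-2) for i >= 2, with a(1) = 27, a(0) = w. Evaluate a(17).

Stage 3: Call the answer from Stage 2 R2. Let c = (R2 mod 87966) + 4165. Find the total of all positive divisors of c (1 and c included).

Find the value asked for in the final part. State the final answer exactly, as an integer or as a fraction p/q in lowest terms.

109422

Stage 1: 5*(30)^4 + 5*(30)^3 - 7*(30)^2 + 9*(30)^1 + 3 = (4050000) + (135000) + (-6300) + (270) + (3) = 4178973; answer 4178973
Stage 2: R1 = 4178973; w = -26; a(2) = -1*(27) + 1*(-26) = -53; iterating: a(2)=-53, a(3)=80, a(4)=-133, a(5)=213, a(6)=-346, a(7)=559, a(8)=-905, a(9)=1464, a(10)=-2369, a(11)=3833, a(12)=-6202, a(13)=10035, a(14)=-16237, a(15)=26272, a(16)=-42509, a(17)=68781; answer 68781
Stage 3: R2 = 68781; c = 72946; 72946 = 2 * 36473; sigma = (1 + 2) * (1 + 36473) = 3 * 36474 = 109422; answer 109422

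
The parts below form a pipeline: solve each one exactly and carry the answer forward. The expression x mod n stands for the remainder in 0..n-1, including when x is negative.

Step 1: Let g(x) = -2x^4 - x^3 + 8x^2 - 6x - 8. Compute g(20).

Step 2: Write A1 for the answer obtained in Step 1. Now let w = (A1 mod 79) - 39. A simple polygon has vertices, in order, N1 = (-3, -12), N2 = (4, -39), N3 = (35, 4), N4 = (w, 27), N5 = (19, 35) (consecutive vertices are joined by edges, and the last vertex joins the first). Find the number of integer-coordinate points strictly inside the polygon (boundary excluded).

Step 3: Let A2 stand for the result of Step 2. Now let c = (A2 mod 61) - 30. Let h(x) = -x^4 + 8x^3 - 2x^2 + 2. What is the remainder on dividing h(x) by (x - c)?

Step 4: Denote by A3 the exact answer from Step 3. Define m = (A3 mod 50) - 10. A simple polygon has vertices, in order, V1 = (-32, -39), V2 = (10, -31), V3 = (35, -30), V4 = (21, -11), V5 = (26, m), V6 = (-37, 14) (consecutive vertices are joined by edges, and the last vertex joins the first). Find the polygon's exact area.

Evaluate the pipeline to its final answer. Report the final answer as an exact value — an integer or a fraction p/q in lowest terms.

Step 1: -2*(20)^4 - 1*(20)^3 + 8*(20)^2 - 6*(20)^1 - 8 = (-320000) + (-8000) + (3200) + (-120) + (-8) = -324928; answer -324928
Step 2: A1 = -324928; w = 39; cross terms: (-3*-39 - 4*-12)=165, (4*4 - 35*-39)=1381, (35*27 - 39*4)=789, (39*35 - 19*27)=852, (19*-12 - -3*35)=-123; twice the area = |3064| = 3064; area = 1532; boundary points = 1 + 1 + 1 + 4 + 1 = 8; strictly interior points = area - boundary/2 + 1 = 1529; answer 1529
Step 3: A2 = 1529; c = -26; remainder = value at the root: -1*(-26)^4 + 8*(-26)^3 - 2*(-26)^2 + 2 = (-456976) + (-140608) + (-1352) + (2) = -598934; answer -598934
Step 4: A3 = -598934; m = 6; cross terms: (-32*-31 - 10*-39)=1382, (10*-30 - 35*-31)=785, (35*-11 - 21*-30)=245, (21*6 - 26*-11)=412, (26*14 - -37*6)=586, (-37*-39 - -32*14)=1891; twice the area = |5301| = 5301; area = 5301/2; answer 5301/2

5301/2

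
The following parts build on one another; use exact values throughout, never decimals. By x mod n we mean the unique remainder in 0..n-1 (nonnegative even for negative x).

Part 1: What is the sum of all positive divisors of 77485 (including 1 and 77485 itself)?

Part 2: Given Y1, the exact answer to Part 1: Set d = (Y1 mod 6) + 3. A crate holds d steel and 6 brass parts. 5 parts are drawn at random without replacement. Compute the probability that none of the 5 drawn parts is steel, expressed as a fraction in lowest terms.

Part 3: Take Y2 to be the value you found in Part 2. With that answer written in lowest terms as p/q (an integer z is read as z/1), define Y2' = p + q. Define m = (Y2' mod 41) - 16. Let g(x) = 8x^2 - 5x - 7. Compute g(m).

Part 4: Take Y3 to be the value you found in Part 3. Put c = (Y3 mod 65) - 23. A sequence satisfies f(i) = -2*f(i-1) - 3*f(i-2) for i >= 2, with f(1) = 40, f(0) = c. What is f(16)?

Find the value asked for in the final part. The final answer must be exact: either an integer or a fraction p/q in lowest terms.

-336431

Part 1: 77485 = 5 * 15497; sigma = (1 + 5) * (1 + 15497) = 6 * 15498 = 92988; answer 92988
Part 2: Y1 = 92988; d = 3; total draws C(9,5) = 126; favorable C(6,5) = 6; P = 1/21; answer 1/21
Part 3: Y2 = 1/21; threaded value p + q = 22; m = 6; 8*(6)^2 - 5*(6)^1 - 7 = (288) + (-30) + (-7) = 251; answer 251
Part 4: Y3 = 251; c = 33; f(2) = -2*(40) - 3*(33) = -179; iterating: f(2)=-179, f(3)=238, f(4)=61, f(5)=-836, f(6)=1489, f(7)=-470, f(8)=-3527, f(9)=8464, f(10)=-6347, f(11)=-12698, f(12)=44437, f(13)=-50780, f(14)=-31751, f(15)=215842, f(16)=-336431; answer -336431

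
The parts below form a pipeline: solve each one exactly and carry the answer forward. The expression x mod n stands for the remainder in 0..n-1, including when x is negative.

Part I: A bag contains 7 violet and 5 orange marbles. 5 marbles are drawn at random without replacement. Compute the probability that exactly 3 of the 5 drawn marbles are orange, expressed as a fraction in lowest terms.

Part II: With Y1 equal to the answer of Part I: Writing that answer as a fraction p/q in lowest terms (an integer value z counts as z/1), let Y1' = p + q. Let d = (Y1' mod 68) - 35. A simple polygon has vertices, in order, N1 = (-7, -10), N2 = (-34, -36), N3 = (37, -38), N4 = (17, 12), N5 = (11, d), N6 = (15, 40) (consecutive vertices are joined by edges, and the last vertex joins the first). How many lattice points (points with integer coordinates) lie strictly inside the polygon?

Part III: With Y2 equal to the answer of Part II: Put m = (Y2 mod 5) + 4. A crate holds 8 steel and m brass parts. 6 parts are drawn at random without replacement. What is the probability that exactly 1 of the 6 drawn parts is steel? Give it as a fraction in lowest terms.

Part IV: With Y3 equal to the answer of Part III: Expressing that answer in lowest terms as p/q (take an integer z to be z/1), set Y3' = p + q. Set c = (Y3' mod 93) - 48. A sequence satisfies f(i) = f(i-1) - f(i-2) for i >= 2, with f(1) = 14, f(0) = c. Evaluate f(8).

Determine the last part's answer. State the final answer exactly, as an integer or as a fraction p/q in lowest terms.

Part I: total draws C(12,5) = 792; favorable C(5,3)*C(7,2) = 210; P = 35/132; answer 35/132
Part II: Y1 = 35/132; threaded value p + q = 167; d = -4; cross terms: (-7*-36 - -34*-10)=-88, (-34*-38 - 37*-36)=2624, (37*12 - 17*-38)=1090, (17*-4 - 11*12)=-200, (11*40 - 15*-4)=500, (15*-10 - -7*40)=130; twice the area = |4056| = 4056; area = 2028; boundary points = 1 + 1 + 10 + 2 + 4 + 2 = 20; strictly interior points = area - boundary/2 + 1 = 2019; answer 2019
Part III: Y2 = 2019; m = 8; total draws C(16,6) = 8008; favorable C(8,1)*C(8,5) = 448; P = 8/143; answer 8/143
Part IV: Y3 = 8/143; threaded value p + q = 151; c = 10; f(2) = 1*(14) - 1*(10) = 4; iterating: f(2)=4, f(3)=-10, f(4)=-14, f(5)=-4, f(6)=10, f(7)=14, f(8)=4; answer 4

4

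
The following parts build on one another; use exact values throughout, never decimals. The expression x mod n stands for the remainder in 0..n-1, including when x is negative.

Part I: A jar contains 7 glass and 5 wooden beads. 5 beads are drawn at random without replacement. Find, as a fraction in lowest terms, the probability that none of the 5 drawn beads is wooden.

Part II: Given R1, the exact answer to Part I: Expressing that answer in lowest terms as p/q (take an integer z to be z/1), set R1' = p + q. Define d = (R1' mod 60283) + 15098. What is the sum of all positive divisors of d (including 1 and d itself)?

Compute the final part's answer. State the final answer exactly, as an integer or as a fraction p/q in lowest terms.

Part I: total draws C(12,5) = 792; favorable C(7,5) = 21; P = 7/264; answer 7/264
Part II: R1 = 7/264; threaded value p + q = 271; d = 15369; 15369 = 3 * 47 * 109; sigma = (1 + 3) * (1 + 47) * (1 + 109) = 4 * 48 * 110 = 21120; answer 21120

21120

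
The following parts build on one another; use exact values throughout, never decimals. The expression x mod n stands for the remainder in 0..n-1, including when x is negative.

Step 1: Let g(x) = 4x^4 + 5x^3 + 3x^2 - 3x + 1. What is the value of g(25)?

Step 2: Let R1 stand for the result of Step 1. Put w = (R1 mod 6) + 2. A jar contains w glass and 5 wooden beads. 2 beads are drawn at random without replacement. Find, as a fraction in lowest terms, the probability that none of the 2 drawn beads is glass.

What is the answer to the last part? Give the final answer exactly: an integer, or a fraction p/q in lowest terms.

Step 1: 4*(25)^4 + 5*(25)^3 + 3*(25)^2 - 3*(25)^1 + 1 = (1562500) + (78125) + (1875) + (-75) + (1) = 1642426; answer 1642426
Step 2: R1 = 1642426; w = 6; total draws C(11,2) = 55; favorable C(5,2) = 10; P = 2/11; answer 2/11

2/11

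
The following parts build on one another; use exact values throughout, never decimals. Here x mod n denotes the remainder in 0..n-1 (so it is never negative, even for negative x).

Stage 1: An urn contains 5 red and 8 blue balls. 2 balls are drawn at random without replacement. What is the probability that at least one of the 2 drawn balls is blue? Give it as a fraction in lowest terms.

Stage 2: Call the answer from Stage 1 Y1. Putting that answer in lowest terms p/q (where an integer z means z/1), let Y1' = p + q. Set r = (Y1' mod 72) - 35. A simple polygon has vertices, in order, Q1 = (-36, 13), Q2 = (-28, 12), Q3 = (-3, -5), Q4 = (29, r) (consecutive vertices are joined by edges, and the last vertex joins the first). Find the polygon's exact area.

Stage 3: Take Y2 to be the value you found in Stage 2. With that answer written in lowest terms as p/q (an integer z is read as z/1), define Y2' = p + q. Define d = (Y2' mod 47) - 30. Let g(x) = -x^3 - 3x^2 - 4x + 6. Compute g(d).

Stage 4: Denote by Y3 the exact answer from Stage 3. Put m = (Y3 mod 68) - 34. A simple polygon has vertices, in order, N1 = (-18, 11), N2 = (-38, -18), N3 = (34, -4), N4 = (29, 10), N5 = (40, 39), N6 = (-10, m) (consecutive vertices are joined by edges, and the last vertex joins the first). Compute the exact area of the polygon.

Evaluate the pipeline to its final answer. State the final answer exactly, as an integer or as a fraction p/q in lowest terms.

Stage 1: total draws C(13,2) = 78; complement C(5,2) = 10; favorable 78 - 10 = 68; P = 34/39; answer 34/39
Stage 2: Y1 = 34/39; threaded value p + q = 73; r = -34; cross terms: (-36*12 - -28*13)=-68, (-28*-5 - -3*12)=176, (-3*-34 - 29*-5)=247, (29*13 - -36*-34)=-847; twice the area = |-492| = 492; area = 246; answer 246
Stage 3: Y2 = 246; threaded value p + q = 247; d = -18; -1*(-18)^3 - 3*(-18)^2 - 4*(-18)^1 + 6 = (5832) + (-972) + (72) + (6) = 4938; answer 4938
Stage 4: Y3 = 4938; m = 8; cross terms: (-18*-18 - -38*11)=742, (-38*-4 - 34*-18)=764, (34*10 - 29*-4)=456, (29*39 - 40*10)=731, (40*8 - -10*39)=710, (-10*11 - -18*8)=34; twice the area = |3437| = 3437; area = 3437/2; answer 3437/2

3437/2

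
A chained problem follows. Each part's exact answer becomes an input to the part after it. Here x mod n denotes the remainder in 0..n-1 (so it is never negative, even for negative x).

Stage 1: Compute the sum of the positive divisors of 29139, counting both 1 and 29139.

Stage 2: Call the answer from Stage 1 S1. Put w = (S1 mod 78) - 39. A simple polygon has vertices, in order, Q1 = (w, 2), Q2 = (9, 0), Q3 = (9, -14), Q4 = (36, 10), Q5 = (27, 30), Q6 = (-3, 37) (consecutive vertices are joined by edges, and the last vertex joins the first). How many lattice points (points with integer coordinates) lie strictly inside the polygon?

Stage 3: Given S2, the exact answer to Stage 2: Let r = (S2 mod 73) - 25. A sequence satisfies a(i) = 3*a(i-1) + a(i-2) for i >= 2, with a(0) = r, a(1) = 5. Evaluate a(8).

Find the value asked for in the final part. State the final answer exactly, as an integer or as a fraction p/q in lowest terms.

Stage 1: 29139 = 3 * 11 * 883; sigma = (1 + 3) * (1 + 11) * (1 + 883) = 4 * 12 * 884 = 42432; answer 42432
Stage 2: S1 = 42432; w = -39; cross terms: (-39*0 - 9*2)=-18, (9*-14 - 9*0)=-126, (9*10 - 36*-14)=594, (36*30 - 27*10)=810, (27*37 - -3*30)=1089, (-3*2 - -39*37)=1437; twice the area = |3786| = 3786; area = 1893; boundary points = 2 + 14 + 3 + 1 + 1 + 1 = 22; strictly interior points = area - boundary/2 + 1 = 1883; answer 1883
Stage 3: S2 = 1883; r = 33; a(2) = 3*(5) + 1*(33) = 48; iterating: a(2)=48, a(3)=149, a(4)=495, a(5)=1634, a(6)=5397, a(7)=17825, a(8)=58872; answer 58872

58872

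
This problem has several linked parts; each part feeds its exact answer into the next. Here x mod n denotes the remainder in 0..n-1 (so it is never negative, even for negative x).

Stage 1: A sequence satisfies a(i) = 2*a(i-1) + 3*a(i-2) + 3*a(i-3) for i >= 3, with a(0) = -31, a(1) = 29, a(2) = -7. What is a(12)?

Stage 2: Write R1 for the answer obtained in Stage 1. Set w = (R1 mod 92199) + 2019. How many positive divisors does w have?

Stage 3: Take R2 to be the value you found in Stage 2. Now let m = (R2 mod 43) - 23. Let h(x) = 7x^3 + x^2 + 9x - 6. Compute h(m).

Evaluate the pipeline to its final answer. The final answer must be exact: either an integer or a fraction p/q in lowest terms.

-64581

Stage 1: a(3) = 2*(-7) + 3*(29) + 3*(-31) = -20; iterating: a(3)=-20, a(4)=26, a(5)=-29, a(6)=-40, a(7)=-89, a(8)=-385, a(9)=-1157, a(10)=-3736, a(11)=-12098, a(12)=-38875; answer -38875
Stage 2: R1 = -38875; w = 55343; 55343 is prime, so its only divisors are 1 and 55343; count = 2; answer 2
Stage 3: R2 = 2; m = -21; 7*(-21)^3 + 1*(-21)^2 + 9*(-21)^1 - 6 = (-64827) + (441) + (-189) + (-6) = -64581; answer -64581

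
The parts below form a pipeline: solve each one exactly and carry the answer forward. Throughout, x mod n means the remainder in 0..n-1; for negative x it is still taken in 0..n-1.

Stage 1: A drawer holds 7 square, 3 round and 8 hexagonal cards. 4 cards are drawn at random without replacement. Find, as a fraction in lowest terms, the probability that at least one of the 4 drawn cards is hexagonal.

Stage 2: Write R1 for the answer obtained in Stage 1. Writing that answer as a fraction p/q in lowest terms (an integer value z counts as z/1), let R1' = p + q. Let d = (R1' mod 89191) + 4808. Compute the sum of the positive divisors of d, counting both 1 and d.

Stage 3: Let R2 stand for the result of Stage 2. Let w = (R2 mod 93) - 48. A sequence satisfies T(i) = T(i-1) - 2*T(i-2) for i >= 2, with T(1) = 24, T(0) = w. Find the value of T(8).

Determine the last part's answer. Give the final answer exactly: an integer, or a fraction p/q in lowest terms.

-324

Stage 1: total draws C(18,4) = 3060; complement C(10,4) = 210; favorable 3060 - 210 = 2850; P = 95/102; answer 95/102
Stage 2: R1 = 95/102; threaded value p + q = 197; d = 5005; 5005 = 5 * 7 * 11 * 13; sigma = (1 + 5) * (1 + 7) * (1 + 11) * (1 + 13) = 6 * 8 * 12 * 14 = 8064; answer 8064
Stage 3: R2 = 8064; w = 18; T(2) = 1*(24) - 2*(18) = -12; iterating: T(2)=-12, T(3)=-60, T(4)=-36, T(5)=84, T(6)=156, T(7)=-12, T(8)=-324; answer -324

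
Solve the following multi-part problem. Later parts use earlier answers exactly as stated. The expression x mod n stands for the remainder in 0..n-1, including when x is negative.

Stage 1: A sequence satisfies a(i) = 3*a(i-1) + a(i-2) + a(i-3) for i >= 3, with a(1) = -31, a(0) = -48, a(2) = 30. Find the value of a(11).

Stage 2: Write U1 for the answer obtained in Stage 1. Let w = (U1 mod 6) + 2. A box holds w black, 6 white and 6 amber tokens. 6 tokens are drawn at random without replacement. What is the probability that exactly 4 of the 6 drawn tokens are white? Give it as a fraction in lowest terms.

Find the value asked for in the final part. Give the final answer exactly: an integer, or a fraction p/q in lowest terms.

195/4522

Stage 1: a(3) = 3*(30) + 1*(-31) + 1*(-48) = 11; iterating: a(3)=11, a(4)=32, a(5)=137, a(6)=454, a(7)=1531, a(8)=5184, a(9)=17537, a(10)=59326, a(11)=200699; answer 200699
Stage 2: U1 = 200699; w = 7; total draws C(19,6) = 27132; favorable C(6,4)*C(13,2) = 1170; P = 195/4522; answer 195/4522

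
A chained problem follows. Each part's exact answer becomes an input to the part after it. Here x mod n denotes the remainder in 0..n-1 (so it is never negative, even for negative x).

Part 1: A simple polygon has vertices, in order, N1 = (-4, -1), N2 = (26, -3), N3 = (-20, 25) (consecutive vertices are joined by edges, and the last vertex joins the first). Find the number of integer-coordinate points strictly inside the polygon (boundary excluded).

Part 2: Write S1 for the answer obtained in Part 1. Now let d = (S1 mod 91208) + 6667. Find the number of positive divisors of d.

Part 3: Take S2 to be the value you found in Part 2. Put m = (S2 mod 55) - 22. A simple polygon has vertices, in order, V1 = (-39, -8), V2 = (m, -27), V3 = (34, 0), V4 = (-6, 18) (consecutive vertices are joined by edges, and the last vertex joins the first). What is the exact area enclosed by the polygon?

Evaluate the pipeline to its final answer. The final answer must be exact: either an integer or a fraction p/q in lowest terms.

3173/2

Part 1: cross terms: (-4*-3 - 26*-1)=38, (26*25 - -20*-3)=590, (-20*-1 - -4*25)=120; twice the area = |748| = 748; area = 374; boundary points = 2 + 2 + 2 = 6; strictly interior points = area - boundary/2 + 1 = 372; answer 372
Part 2: S1 = 372; d = 7039; 7039 is prime, so its only divisors are 1 and 7039; count = 2; answer 2
Part 3: S2 = 2; m = -20; cross terms: (-39*-27 - -20*-8)=893, (-20*0 - 34*-27)=918, (34*18 - -6*0)=612, (-6*-8 - -39*18)=750; twice the area = |3173| = 3173; area = 3173/2; answer 3173/2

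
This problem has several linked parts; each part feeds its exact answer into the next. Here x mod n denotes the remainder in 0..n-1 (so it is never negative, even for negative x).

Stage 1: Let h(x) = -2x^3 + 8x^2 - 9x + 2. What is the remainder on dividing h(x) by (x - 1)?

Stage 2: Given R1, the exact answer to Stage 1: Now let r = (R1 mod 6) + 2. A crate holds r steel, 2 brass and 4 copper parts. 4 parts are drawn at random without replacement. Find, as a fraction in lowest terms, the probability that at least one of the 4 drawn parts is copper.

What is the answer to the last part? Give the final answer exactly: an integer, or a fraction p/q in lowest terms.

589/715

Stage 1: remainder = value at the root: -2*(1)^3 + 8*(1)^2 - 9*(1)^1 + 2 = (-2) + (8) + (-9) + (2) = -1; answer -1
Stage 2: R1 = -1; r = 7; total draws C(13,4) = 715; complement C(9,4) = 126; favorable 715 - 126 = 589; P = 589/715; answer 589/715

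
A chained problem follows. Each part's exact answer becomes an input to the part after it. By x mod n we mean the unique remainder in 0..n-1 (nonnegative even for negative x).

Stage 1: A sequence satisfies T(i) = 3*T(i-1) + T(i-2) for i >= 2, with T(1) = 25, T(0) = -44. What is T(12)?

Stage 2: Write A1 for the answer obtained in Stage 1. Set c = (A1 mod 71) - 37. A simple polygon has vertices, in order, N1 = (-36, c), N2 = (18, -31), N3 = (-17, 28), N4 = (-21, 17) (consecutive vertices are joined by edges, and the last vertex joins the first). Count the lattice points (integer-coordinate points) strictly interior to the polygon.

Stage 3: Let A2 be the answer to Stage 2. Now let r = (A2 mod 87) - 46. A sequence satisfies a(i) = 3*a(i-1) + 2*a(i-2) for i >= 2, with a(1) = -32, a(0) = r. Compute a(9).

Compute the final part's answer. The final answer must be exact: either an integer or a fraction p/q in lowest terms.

Stage 1: T(2) = 3*(25) + 1*(-44) = 31; iterating: T(2)=31, T(3)=118, T(4)=385, T(5)=1273, T(6)=4204, T(7)=13885, T(8)=45859, T(9)=151462, T(10)=500245, T(11)=1652197, T(12)=5456836; answer 5456836
Stage 2: A1 = 5456836; c = 23; cross terms: (-36*-31 - 18*23)=702, (18*28 - -17*-31)=-23, (-17*17 - -21*28)=299, (-21*23 - -36*17)=129; twice the area = |1107| = 1107; area = 1107/2; boundary points = 54 + 1 + 1 + 3 = 59; strictly interior points = area - boundary/2 + 1 = 525; answer 525
Stage 3: A2 = 525; r = -43; a(2) = 3*(-32) + 2*(-43) = -182; iterating: a(2)=-182, a(3)=-610, a(4)=-2194, a(5)=-7802, a(6)=-27794, a(7)=-98986, a(8)=-352546, a(9)=-1255610; answer -1255610

-1255610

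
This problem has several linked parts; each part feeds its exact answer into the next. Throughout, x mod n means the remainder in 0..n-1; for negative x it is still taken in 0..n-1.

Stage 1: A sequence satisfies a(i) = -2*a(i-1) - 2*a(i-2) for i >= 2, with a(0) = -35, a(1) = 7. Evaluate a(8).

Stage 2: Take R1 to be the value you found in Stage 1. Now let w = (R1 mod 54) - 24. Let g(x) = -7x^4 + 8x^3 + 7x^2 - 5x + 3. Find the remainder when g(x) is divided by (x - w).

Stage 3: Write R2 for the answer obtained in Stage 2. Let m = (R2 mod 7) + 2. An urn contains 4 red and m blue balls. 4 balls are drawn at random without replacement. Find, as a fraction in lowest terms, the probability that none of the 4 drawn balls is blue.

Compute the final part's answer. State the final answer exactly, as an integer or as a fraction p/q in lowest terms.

1/35

Stage 1: a(2) = -2*(7) - 2*(-35) = 56; iterating: a(2)=56, a(3)=-126, a(4)=140, a(5)=-28, a(6)=-224, a(7)=504, a(8)=-560; answer -560
Stage 2: R1 = -560; w = 10; remainder = value at the root: -7*(10)^4 + 8*(10)^3 + 7*(10)^2 - 5*(10)^1 + 3 = (-70000) + (8000) + (700) + (-50) + (3) = -61347; answer -61347
Stage 3: R2 = -61347; m = 3; total draws C(7,4) = 35; favorable C(4,4) = 1; P = 1/35; answer 1/35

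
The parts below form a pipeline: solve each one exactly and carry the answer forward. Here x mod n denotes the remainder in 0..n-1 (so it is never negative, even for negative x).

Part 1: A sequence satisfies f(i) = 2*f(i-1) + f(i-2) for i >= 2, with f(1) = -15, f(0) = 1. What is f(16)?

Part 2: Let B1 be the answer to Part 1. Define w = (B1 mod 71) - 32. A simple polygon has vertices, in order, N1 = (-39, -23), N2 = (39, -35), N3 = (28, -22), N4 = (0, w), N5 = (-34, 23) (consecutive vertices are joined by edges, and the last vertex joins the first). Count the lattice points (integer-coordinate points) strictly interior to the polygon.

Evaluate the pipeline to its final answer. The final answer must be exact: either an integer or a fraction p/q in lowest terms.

1655

Part 1: f(2) = 2*(-15) + 1*(1) = -29; iterating: f(2)=-29, f(3)=-73, f(4)=-175, f(5)=-423, f(6)=-1021, f(7)=-2465, f(8)=-5951, f(9)=-14367, f(10)=-34685, f(11)=-83737, f(12)=-202159, f(13)=-488055, f(14)=-1178269, f(15)=-2844593, f(16)=-6867455; answer -6867455
Part 2: B1 = -6867455; w = -12; cross terms: (-39*-35 - 39*-23)=2262, (39*-22 - 28*-35)=122, (28*-12 - 0*-22)=-336, (0*23 - -34*-12)=-408, (-34*-23 - -39*23)=1679; twice the area = |3319| = 3319; area = 3319/2; boundary points = 6 + 1 + 2 + 1 + 1 = 11; strictly interior points = area - boundary/2 + 1 = 1655; answer 1655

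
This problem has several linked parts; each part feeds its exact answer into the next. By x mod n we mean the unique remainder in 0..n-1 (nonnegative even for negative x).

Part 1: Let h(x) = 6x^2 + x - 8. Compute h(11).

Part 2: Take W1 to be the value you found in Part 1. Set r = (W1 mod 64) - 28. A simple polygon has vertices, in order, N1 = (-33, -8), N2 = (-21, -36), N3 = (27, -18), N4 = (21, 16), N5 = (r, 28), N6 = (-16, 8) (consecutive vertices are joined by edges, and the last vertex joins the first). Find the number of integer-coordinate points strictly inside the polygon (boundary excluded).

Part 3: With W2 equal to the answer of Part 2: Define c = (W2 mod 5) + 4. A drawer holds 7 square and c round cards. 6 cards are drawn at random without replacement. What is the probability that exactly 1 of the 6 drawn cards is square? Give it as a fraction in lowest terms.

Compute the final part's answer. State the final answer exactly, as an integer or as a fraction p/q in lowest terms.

Part 1: 6*(11)^2 + 1*(11)^1 - 8 = (726) + (11) + (-8) = 729; answer 729
Part 2: W1 = 729; r = -3; cross terms: (-33*-36 - -21*-8)=1020, (-21*-18 - 27*-36)=1350, (27*16 - 21*-18)=810, (21*28 - -3*16)=636, (-3*8 - -16*28)=424, (-16*-8 - -33*8)=392; twice the area = |4632| = 4632; area = 2316; boundary points = 4 + 6 + 2 + 12 + 1 + 1 = 26; strictly interior points = area - boundary/2 + 1 = 2304; answer 2304
Part 3: W2 = 2304; c = 8; total draws C(15,6) = 5005; favorable C(7,1)*C(8,5) = 392; P = 56/715; answer 56/715

56/715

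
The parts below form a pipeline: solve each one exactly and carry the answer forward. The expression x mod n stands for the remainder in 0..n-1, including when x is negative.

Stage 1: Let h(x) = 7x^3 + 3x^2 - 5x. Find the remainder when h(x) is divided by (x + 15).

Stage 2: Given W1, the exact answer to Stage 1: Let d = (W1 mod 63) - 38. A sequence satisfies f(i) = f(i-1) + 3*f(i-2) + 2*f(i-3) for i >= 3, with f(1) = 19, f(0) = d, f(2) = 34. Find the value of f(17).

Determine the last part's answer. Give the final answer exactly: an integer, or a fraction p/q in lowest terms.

Stage 1: remainder = value at the root: 7*(-15)^3 + 3*(-15)^2 - 5*(-15)^1 = (-23625) + (675) + (75) = -22875; answer -22875
Stage 2: W1 = -22875; d = 19; f(3) = 1*(34) + 3*(19) + 2*(19) = 129; iterating: f(3)=129, f(4)=269, f(5)=724, f(6)=1789, f(7)=4499, f(8)=11314, f(9)=28389, f(10)=71329, f(11)=179124, f(12)=449889, f(13)=1129919, f(14)=2837834, f(15)=7127369, f(16)=17900709, f(17)=44958484; answer 44958484

44958484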